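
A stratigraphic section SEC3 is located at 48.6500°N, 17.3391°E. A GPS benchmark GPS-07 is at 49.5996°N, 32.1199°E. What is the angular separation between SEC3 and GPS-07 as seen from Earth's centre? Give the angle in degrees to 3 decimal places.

9.703°

Δφ = 0.9496°,  Δλ = 14.7808°
a = sin²(Δφ/2) + cos φ₁ cos φ₂ sin²(Δλ/2) = 0.007153
c = 2·arcsin(√a) = 0.169356 rad = 9.7034°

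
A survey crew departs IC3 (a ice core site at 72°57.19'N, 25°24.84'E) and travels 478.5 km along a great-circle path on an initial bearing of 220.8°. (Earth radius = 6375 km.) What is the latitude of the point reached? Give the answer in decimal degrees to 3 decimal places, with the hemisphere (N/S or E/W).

69.510°N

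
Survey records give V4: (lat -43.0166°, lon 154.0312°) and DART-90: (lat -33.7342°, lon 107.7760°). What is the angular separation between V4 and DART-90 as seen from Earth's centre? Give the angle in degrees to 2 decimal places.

Δφ = 9.2824°,  Δλ = -46.2552°
a = sin²(Δφ/2) + cos φ₁ cos φ₂ sin²(Δλ/2) = 0.100354
c = 2·arcsin(√a) = 0.644682 rad = 36.9375°

36.94°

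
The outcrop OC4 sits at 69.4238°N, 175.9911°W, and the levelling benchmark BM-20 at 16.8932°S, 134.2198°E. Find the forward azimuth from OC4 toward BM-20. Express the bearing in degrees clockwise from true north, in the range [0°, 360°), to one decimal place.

227.0°

Δλ = -49.7891°
y = sin Δλ · cos φ₂ = -0.730719
x = cos φ₁ sin φ₂ − sin φ₁ cos φ₂ cos Δλ = -0.680464
θ = atan2(y, x) = -132.9604° → 227.0396° (mod 360°)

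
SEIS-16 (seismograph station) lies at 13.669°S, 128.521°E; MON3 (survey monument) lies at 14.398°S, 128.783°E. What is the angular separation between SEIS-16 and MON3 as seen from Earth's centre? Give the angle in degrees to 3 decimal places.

0.772°

Δφ = -0.7290°,  Δλ = 0.2620°
a = sin²(Δφ/2) + cos φ₁ cos φ₂ sin²(Δλ/2) = 0.000045
c = 2·arcsin(√a) = 0.013475 rad = 0.7720°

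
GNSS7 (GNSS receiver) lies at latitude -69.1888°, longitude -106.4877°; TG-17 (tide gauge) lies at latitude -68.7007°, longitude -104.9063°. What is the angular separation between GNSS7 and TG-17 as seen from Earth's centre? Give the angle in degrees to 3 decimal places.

0.749°

Δφ = 0.4881°,  Δλ = 1.5814°
a = sin²(Δφ/2) + cos φ₁ cos φ₂ sin²(Δλ/2) = 0.000043
c = 2·arcsin(√a) = 0.013072 rad = 0.7490°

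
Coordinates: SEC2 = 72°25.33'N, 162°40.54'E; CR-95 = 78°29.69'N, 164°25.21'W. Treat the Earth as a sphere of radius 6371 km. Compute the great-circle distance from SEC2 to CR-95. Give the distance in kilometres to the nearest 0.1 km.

1115.0 km

SEC2: φ = +72.42217°, λ = +162.67567°
CR-95: φ = +78.49483°, λ = -164.42017°
Δφ = 6.0727°,  Δλ = 32.9042°
a = sin²(Δφ/2) + cos φ₁ cos φ₂ sin²(Δλ/2) = 0.007637
c = 2·arcsin(√a) = 0.175006 rad = 10.0271°
d = R·c = 6371 × 0.175006 = 1115.0 km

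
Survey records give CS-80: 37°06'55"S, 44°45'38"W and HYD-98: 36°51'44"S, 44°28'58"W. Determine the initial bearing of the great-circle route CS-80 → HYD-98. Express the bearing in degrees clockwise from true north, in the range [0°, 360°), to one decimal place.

41.3°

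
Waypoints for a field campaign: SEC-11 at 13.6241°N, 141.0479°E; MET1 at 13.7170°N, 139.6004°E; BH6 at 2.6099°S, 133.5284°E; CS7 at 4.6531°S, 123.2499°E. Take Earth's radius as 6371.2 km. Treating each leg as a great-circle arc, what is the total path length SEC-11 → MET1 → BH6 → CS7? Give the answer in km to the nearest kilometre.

SEC-11→MET1: c = 0.024601 rad, d = 156.74 km
MET1→BH6: c = 0.303726 rad, d = 1935.10 km
BH6→CS7: c = 0.182540 rad, d = 1163.00 km
Total = 156.74 + 1935.10 + 1163.00 = 3254.84 km

3255 km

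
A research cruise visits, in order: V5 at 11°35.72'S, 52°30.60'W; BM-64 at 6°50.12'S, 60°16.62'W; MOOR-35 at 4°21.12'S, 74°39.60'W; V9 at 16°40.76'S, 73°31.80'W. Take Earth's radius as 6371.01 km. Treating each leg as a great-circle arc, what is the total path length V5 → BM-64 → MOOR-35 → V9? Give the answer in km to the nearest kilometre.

3995 km

V5: φ = -11.59533°, λ = -52.51000°
BM-64: φ = -6.83533°, λ = -60.27700°
MOOR-35: φ = -4.35200°, λ = -74.66000°
V9: φ = -16.67933°, λ = -73.53000°
V5→BM-64: c = 0.157465 rad, d = 1003.21 km
BM-64→MOOR-35: c = 0.253541 rad, d = 1615.31 km
MOOR-35→V9: c = 0.216021 rad, d = 1376.27 km
Total = 1003.21 + 1615.31 + 1376.27 = 3994.79 km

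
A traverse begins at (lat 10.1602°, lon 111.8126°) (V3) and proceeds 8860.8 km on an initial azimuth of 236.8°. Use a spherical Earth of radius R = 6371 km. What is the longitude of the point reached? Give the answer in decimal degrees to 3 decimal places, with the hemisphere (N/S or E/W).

δ = d/R = 8860.8/6371 = 1.390802 rad
φ₂ = arcsin(sin φ₁ cos δ + cos φ₁ sin δ cos θ)
   = arcsin(0.17640·0.17902 + 0.98432·0.98384·-0.54756) = -29.91332°
λ₂ = λ₁ + atan2(sin θ sin δ cos φ₁, cos δ − sin φ₁ sin φ₂) = 40.04885°

40.049°E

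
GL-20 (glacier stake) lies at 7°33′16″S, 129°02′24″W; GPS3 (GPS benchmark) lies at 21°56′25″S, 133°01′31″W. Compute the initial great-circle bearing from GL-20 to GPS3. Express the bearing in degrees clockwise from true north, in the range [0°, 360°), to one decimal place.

194.5°

GL-20: φ = -7.55444°, λ = -129.04000°
GPS3: φ = -21.94028°, λ = -133.02528°
Δλ = -3.9853°
y = sin Δλ · cos φ₂ = -0.064467
x = cos φ₁ sin φ₂ − sin φ₁ cos φ₂ cos Δλ = -0.248745
θ = atan2(y, x) = -165.4705° → 194.5295° (mod 360°)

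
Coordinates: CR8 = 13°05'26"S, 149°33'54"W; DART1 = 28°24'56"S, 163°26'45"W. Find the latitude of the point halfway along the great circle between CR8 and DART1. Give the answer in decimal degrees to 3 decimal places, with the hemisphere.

CR8: φ = -13.09056°, λ = -149.56500°
DART1: φ = -28.41556°, λ = -163.44583°
Bx = cos φ₂ cos Δλ = 0.853835,  By = cos φ₂ sin Δλ = -0.211000
φₘ = atan2(sin φ₁ + sin φ₂, √((cos φ₁ + Bx)² + By²)) = -20.89270°
λₘ = λ₁ + atan2(By, cos φ₁ + Bx) = -156.14985°

20.893°S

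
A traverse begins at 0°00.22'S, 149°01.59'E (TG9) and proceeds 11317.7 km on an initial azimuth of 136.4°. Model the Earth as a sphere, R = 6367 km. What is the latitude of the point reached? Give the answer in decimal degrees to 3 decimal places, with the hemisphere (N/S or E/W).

TG9: φ = -0.00367°, λ = +149.02650°
δ = d/R = 11317.7/6367 = 1.777556 rad
φ₂ = arcsin(sin φ₁ cos δ + cos φ₁ sin δ cos θ)
   = arcsin(-0.00006·-0.20529 + 1.00000·0.97870·-0.72417) = -45.13206°
λ₂ = λ₁ + atan2(sin θ sin δ cos φ₁, cos δ − sin φ₁ sin φ₂) = -104.05211°

45.132°S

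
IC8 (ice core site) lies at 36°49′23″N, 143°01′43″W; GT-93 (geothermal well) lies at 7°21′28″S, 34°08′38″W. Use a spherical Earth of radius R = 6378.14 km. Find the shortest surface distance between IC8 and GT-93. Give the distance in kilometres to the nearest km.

12189 km

IC8: φ = +36.82306°, λ = -143.02861°
GT-93: φ = -7.35778°, λ = -34.14389°
Δφ = -44.1808°,  Δλ = 108.8847°
a = sin²(Δφ/2) + cos φ₁ cos φ₂ sin²(Δλ/2) = 0.666856
c = 2·arcsin(√a) = 1.911035 rad = 109.4943°
d = R·c = 6378.14 × 1.911035 = 12188.9 km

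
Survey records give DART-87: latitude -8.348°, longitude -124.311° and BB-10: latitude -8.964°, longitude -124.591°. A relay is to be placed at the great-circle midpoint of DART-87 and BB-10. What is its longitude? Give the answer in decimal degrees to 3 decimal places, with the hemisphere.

124.451°W

Bx = cos φ₂ cos Δλ = 0.987775,  By = cos φ₂ sin Δλ = -0.004827
φₘ = atan2(sin φ₁ + sin φ₂, √((cos φ₁ + Bx)² + By²)) = -8.65603°
λₘ = λ₁ + atan2(By, cos φ₁ + Bx) = -124.45089°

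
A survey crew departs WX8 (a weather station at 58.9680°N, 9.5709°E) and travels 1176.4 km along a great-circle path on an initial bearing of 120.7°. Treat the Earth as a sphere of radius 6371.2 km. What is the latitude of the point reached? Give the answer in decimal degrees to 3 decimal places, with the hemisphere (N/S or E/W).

52.560°N

δ = d/R = 1176.4/6371.2 = 0.184643 rad
φ₂ = arcsin(sin φ₁ cos δ + cos φ₁ sin δ cos θ)
   = arcsin(0.85688·0.98300 + 0.51552·0.18360·-0.51054) = 52.56023°
λ₂ = λ₁ + atan2(sin θ sin δ cos φ₁, cos δ − sin φ₁ sin φ₂) = 24.62187°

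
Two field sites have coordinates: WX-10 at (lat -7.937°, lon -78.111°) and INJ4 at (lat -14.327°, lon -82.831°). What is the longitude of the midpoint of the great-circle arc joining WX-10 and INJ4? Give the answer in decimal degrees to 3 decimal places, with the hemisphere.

Bx = cos φ₂ cos Δλ = 0.965613,  By = cos φ₂ sin Δλ = -0.079727
φₘ = atan2(sin φ₁ + sin φ₂, √((cos φ₁ + Bx)² + By²)) = -11.14121°
λₘ = λ₁ + atan2(By, cos φ₁ + Bx) = -80.44506°

80.445°W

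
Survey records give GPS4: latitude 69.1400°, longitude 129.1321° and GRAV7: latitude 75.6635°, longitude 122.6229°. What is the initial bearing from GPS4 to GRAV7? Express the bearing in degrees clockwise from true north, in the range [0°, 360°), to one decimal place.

346.3°

Δλ = -6.5092°
y = sin Δλ · cos φ₂ = -0.028070
x = cos φ₁ sin φ₂ − sin φ₁ cos φ₂ cos Δλ = 0.115102
θ = atan2(y, x) = -13.7054° → 346.2946° (mod 360°)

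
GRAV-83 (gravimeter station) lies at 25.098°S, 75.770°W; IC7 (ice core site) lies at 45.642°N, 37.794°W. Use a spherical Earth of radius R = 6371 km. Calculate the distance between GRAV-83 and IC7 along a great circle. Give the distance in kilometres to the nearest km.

Δφ = 70.7400°,  Δλ = 37.9760°
a = sin²(Δφ/2) + cos φ₁ cos φ₂ sin²(Δλ/2) = 0.402099
c = 2·arcsin(√a) = 1.373721 rad = 78.7084°
d = R·c = 6371 × 1.373721 = 8752.0 km

8752 km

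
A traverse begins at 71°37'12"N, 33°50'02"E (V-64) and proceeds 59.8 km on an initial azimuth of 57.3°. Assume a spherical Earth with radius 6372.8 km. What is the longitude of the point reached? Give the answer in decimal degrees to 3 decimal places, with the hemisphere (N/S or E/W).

35.291°E

V-64: φ = +71.62000°, λ = +33.83389°
δ = d/R = 59.8/6372.8 = 0.009384 rad
φ₂ = arcsin(sin φ₁ cos δ + cos φ₁ sin δ cos θ)
   = arcsin(0.94899·0.99996 + 0.31532·0.00938·0.54024) = 71.90499°
λ₂ = λ₁ + atan2(sin θ sin δ cos φ₁, cos δ − sin φ₁ sin φ₂) = 35.29069°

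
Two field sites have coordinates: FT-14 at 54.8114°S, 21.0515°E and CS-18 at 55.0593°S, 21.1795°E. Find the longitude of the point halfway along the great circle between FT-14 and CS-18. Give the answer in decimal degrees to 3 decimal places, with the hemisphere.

21.115°E

Bx = cos φ₂ cos Δλ = 0.572727,  By = cos φ₂ sin Δλ = 0.001279
φₘ = atan2(sin φ₁ + sin φ₂, √((cos φ₁ + Bx)² + By²)) = -54.93537°
λₘ = λ₁ + atan2(By, cos φ₁ + Bx) = 21.11530°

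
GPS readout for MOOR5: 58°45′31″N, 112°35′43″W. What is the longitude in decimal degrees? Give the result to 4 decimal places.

112.5953°W

112° + 35′/60 + 43″/3600 = 112 + 0.58333 + 0.01194 = 112.5953°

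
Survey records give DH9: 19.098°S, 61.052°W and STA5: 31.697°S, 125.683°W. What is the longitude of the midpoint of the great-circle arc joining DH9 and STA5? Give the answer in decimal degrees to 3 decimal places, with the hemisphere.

Bx = cos φ₂ cos Δλ = 0.364539,  By = cos φ₂ sin Δλ = -0.768790
φₘ = atan2(sin φ₁ + sin φ₂, √((cos φ₁ + Bx)² + By²)) = -29.31356°
λₘ = λ₁ + atan2(By, cos φ₁ + Bx) = -91.46864°

91.469°W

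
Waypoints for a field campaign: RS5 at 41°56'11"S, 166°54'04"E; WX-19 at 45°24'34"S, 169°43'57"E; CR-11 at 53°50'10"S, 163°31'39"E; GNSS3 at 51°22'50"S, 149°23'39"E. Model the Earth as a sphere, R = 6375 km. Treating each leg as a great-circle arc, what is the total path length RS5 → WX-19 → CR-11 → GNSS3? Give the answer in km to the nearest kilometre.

2478 km

RS5: φ = -41.93639°, λ = +166.90111°
WX-19: φ = -45.40944°, λ = +169.73250°
CR-11: φ = -53.83611°, λ = +163.52750°
GNSS3: φ = -51.38056°, λ = +149.39417°
RS5→WX-19: c = 0.070358 rad, d = 448.54 km
WX-19→CR-11: c = 0.162800 rad, d = 1037.85 km
CR-11→GNSS3: c = 0.155507 rad, d = 991.36 km
Total = 448.54 + 1037.85 + 991.36 = 2477.74 km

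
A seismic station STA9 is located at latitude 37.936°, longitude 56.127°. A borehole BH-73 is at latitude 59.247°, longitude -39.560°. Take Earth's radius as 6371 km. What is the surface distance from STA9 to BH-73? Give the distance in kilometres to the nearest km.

Δφ = 21.3110°,  Δλ = -95.6870°
a = sin²(Δφ/2) + cos φ₁ cos φ₂ sin²(Δλ/2) = 0.255817
c = 2·arcsin(√a) = 1.060580 rad = 60.7667°
d = R·c = 6371 × 1.060580 = 6757.0 km

6757 km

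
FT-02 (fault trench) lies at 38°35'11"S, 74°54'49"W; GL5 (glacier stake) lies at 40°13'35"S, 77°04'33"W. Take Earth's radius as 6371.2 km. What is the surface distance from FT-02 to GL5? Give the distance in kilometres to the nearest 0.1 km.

260.3 km

FT-02: φ = -38.58639°, λ = -74.91361°
GL5: φ = -40.22639°, λ = -77.07583°
Δφ = -1.6400°,  Δλ = -2.1622°
a = sin²(Δφ/2) + cos φ₁ cos φ₂ sin²(Δλ/2) = 0.000417
c = 2·arcsin(√a) = 0.040857 rad = 2.3409°
d = R·c = 6371.2 × 0.040857 = 260.3 km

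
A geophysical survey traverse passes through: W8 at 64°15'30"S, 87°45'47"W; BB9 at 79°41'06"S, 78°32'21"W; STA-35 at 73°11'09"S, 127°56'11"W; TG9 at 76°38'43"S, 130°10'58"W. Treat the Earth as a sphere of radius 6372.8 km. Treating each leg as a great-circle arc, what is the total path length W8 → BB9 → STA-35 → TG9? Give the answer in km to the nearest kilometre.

W8: φ = -64.25833°, λ = -87.76306°
BB9: φ = -79.68500°, λ = -78.53917°
STA-35: φ = -73.18583°, λ = -127.93639°
TG9: φ = -76.64528°, λ = -130.18278°
W8→BB9: c = 0.273001 rad, d = 1739.78 km
BB9→STA-35: c = 0.221874 rad, d = 1413.96 km
STA-35→TG9: c = 0.061224 rad, d = 390.17 km
Total = 1739.78 + 1413.96 + 390.17 = 3543.90 km

3544 km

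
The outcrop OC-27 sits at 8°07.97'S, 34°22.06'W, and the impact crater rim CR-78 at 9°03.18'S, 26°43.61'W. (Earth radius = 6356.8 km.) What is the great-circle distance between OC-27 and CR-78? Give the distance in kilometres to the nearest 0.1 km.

OC-27: φ = -8.13283°, λ = -34.36767°
CR-78: φ = -9.05300°, λ = -26.72683°
Δφ = -0.9202°,  Δλ = 7.6408°
a = sin²(Δφ/2) + cos φ₁ cos φ₂ sin²(Δλ/2) = 0.004405
c = 2·arcsin(√a) = 0.132831 rad = 7.6107°
d = R·c = 6356.8 × 0.132831 = 844.4 km

844.4 km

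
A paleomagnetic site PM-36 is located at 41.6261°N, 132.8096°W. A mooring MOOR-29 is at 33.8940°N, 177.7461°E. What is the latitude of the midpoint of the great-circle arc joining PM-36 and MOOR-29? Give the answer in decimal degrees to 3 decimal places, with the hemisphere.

Bx = cos φ₂ cos Δλ = 0.539701,  By = cos φ₂ sin Δλ = -0.630666
φₘ = atan2(sin φ₁ + sin φ₂, √((cos φ₁ + Bx)² + By²)) = 40.44661°
λₘ = λ₁ + atan2(By, cos φ₁ + Bx) = -158.91230°

40.447°N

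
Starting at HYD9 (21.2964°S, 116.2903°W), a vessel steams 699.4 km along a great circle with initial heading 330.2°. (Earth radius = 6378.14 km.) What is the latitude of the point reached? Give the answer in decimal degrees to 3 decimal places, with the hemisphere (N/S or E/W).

δ = d/R = 699.4/6378.14 = 0.109656 rad
φ₂ = arcsin(sin φ₁ cos δ + cos φ₁ sin δ cos θ)
   = arcsin(-0.36319·0.99399 + 0.93171·0.10944·0.86777) = -15.81494°
λ₂ = λ₁ + atan2(sin θ sin δ cos φ₁, cos δ − sin φ₁ sin φ₂) = -119.53076°

15.815°S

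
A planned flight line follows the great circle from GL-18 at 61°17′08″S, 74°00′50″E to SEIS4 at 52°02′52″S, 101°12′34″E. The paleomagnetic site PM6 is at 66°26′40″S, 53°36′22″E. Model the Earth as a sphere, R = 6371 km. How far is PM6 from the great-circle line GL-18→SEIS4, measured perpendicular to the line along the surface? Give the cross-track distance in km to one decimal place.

371.3 km

GL-18: φ = -61.28556°, λ = +74.01389°
SEIS4: φ = -52.04778°, λ = +101.20944°
PM6: φ = -66.44444°, λ = +53.60611°
δ₁₃ = central angle GL-18→PM6 = 0.179697 rad  (haversine)
θ₁₃ = bearing GL-18→PM6 = 231.232°,  θ₁₂ = bearing GL-18→SEIS4 = 70.252°
dₓₜ = R·arcsin(sin δ₁₃ · sin(θ₁₃ − θ₁₂)) = 6371·arcsin(0.17873·sin(160.980°)) = 371.317 km
|dₓₜ| = 371.317 km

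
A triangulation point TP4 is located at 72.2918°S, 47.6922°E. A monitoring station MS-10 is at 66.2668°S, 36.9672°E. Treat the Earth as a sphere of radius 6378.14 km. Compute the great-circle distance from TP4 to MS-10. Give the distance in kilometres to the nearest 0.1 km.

790.1 km

Δφ = 6.0250°,  Δλ = -10.7250°
a = sin²(Δφ/2) + cos φ₁ cos φ₂ sin²(Δλ/2) = 0.003831
c = 2·arcsin(√a) = 0.123872 rad = 7.0973°
d = R·c = 6378.14 × 0.123872 = 790.1 km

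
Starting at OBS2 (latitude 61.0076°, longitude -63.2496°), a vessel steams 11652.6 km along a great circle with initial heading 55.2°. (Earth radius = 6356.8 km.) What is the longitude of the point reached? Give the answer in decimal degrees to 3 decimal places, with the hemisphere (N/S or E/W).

δ = d/R = 11652.6/6356.8 = 1.833092 rad
φ₂ = arcsin(sin φ₁ cos δ + cos φ₁ sin δ cos θ)
   = arcsin(0.87468·-0.25930 + 0.48469·0.96580·0.57071) = 2.31284°
λ₂ = λ₁ + atan2(sin θ sin δ cos φ₁, cos δ − sin φ₁ sin φ₂) = 64.21680°

64.217°E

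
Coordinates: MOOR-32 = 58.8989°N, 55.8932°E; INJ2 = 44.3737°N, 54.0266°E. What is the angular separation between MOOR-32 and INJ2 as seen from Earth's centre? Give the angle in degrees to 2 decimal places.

Δφ = -14.5252°,  Δλ = -1.8666°
a = sin²(Δφ/2) + cos φ₁ cos φ₂ sin²(Δλ/2) = 0.016079
c = 2·arcsin(√a) = 0.254293 rad = 14.5699°

14.57°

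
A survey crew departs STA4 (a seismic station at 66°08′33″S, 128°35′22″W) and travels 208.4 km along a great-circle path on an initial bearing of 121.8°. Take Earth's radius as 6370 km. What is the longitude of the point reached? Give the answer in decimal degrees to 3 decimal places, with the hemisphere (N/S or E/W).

124.496°W

STA4: φ = -66.14250°, λ = -128.58944°
δ = d/R = 208.4/6370 = 0.032716 rad
φ₂ = arcsin(sin φ₁ cos δ + cos φ₁ sin δ cos θ)
   = arcsin(-0.91455·0.99946 + 0.40446·0.03271·-0.52696) = -67.07808°
λ₂ = λ₁ + atan2(sin θ sin δ cos φ₁, cos δ − sin φ₁ sin φ₂) = -124.49631°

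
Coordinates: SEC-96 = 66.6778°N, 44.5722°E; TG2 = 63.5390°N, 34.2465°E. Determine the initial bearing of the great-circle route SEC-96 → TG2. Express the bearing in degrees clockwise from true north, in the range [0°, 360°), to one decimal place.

238.9°

Δλ = -10.3257°
y = sin Δλ · cos φ₂ = -0.079869
x = cos φ₁ sin φ₂ − sin φ₁ cos φ₂ cos Δλ = -0.048128
θ = atan2(y, x) = -121.0728° → 238.9272° (mod 360°)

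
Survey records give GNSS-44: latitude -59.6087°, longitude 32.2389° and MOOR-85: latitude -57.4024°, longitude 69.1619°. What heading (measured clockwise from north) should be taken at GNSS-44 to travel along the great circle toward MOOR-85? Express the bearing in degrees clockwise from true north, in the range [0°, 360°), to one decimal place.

99.6°

Δλ = 36.9230°
y = sin Δλ · cos φ₂ = 0.323641
x = cos φ₁ sin φ₂ − sin φ₁ cos φ₂ cos Δλ = -0.054703
θ = atan2(y, x) = 99.5936° → 99.5936° (mod 360°)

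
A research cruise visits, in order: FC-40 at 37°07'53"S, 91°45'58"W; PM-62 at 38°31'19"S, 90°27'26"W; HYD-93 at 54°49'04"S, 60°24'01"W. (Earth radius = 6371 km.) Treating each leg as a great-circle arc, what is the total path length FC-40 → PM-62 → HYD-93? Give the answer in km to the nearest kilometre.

3078 km

FC-40: φ = -37.13139°, λ = -91.76611°
PM-62: φ = -38.52194°, λ = -90.45722°
HYD-93: φ = -54.81778°, λ = -60.40028°
FC-40→PM-62: c = 0.030242 rad, d = 192.67 km
PM-62→HYD-93: c = 0.452841 rad, d = 2885.05 km
Total = 192.67 + 2885.05 = 3077.72 km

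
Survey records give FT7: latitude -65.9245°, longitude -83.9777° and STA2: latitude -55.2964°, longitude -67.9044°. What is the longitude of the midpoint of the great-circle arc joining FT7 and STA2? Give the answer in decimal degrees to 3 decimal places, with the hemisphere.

74.605°W

Bx = cos φ₂ cos Δλ = 0.547075,  By = cos φ₂ sin Δλ = 0.157629
φₘ = atan2(sin φ₁ + sin φ₂, √((cos φ₁ + Bx)² + By²)) = -60.84500°
λₘ = λ₁ + atan2(By, cos φ₁ + Bx) = -74.60531°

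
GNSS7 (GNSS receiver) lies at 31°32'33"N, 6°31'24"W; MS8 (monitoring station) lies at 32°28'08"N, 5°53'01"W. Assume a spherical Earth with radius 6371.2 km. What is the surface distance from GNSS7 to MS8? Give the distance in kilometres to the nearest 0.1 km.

119.4 km

GNSS7: φ = +31.54250°, λ = -6.52333°
MS8: φ = +32.46889°, λ = -5.88361°
Δφ = 0.9264°,  Δλ = 0.6397°
a = sin²(Δφ/2) + cos φ₁ cos φ₂ sin²(Δλ/2) = 0.000088
c = 2·arcsin(√a) = 0.018737 rad = 1.0735°
d = R·c = 6371.2 × 0.018737 = 119.4 km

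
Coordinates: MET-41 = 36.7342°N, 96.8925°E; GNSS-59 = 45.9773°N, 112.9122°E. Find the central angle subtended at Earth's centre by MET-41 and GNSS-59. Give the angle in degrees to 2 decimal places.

Δφ = 9.2431°,  Δλ = 16.0197°
a = sin²(Δφ/2) + cos φ₁ cos φ₂ sin²(Δλ/2) = 0.017306
c = 2·arcsin(√a) = 0.263870 rad = 15.1186°

15.12°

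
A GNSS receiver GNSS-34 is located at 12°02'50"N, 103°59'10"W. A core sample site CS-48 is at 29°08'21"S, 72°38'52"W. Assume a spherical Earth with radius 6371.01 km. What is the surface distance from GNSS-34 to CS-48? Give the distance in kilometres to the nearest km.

5682 km

GNSS-34: φ = +12.04722°, λ = -103.98611°
CS-48: φ = -29.13917°, λ = -72.64778°
Δφ = -41.1864°,  Δλ = 31.3383°
a = sin²(Δφ/2) + cos φ₁ cos φ₂ sin²(Δλ/2) = 0.186024
c = 2·arcsin(√a) = 0.891877 rad = 51.1008°
d = R·c = 6371.01 × 0.891877 = 5682.2 km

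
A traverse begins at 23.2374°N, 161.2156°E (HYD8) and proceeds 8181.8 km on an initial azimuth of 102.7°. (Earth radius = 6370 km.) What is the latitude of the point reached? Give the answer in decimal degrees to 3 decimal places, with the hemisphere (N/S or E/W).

4.723°S

δ = d/R = 8181.8/6370 = 1.284427 rad
φ₂ = arcsin(sin φ₁ cos δ + cos φ₁ sin δ cos θ)
   = arcsin(0.39454·0.28247 + 0.91888·0.95928·-0.21985) = -4.72299°
λ₂ = λ₁ + atan2(sin θ sin δ cos φ₁, cos δ − sin φ₁ sin φ₂) = -128.90093°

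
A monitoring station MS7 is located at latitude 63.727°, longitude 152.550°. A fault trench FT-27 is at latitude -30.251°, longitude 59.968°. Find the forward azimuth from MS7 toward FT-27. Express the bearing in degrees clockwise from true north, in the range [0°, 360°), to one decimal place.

257.7°

Δλ = -92.5820°
y = sin Δλ · cos φ₂ = -0.862950
x = cos φ₁ sin φ₂ − sin φ₁ cos φ₂ cos Δλ = -0.188107
θ = atan2(y, x) = -102.2971° → 257.7029° (mod 360°)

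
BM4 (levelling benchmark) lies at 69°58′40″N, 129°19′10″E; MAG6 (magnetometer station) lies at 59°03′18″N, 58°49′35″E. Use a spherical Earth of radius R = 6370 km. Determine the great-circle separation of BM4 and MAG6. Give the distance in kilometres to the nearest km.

3353 km

BM4: φ = +69.97778°, λ = +129.31944°
MAG6: φ = +59.05500°, λ = +58.82639°
Δφ = -10.9228°,  Δλ = -70.4931°
a = sin²(Δφ/2) + cos φ₁ cos φ₂ sin²(Δλ/2) = 0.067693
c = 2·arcsin(√a) = 0.526415 rad = 30.1613°
d = R·c = 6370 × 0.526415 = 3353.3 km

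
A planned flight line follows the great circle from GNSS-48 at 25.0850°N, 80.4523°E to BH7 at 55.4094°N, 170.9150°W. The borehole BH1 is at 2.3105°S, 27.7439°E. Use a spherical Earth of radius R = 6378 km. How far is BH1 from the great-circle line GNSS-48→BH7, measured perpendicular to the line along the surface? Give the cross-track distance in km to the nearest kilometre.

3375 km

δ₁₃ = central angle GNSS-48→BH1 = 1.010795 rad  (haversine)
θ₁₃ = bearing GNSS-48→BH1 = 249.756°,  θ₁₂ = bearing GNSS-48→BH7 = 33.187°
dₓₜ = R·arcsin(sin δ₁₃ · sin(θ₁₃ − θ₁₂)) = 6378·arcsin(0.84725·sin(216.569°)) = -3374.778 km
|dₓₜ| = 3374.778 km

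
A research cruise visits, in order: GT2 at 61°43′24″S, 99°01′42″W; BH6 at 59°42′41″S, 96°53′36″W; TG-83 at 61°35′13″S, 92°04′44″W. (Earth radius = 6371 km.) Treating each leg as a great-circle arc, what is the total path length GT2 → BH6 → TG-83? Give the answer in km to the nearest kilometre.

GT2: φ = -61.72333°, λ = -99.02833°
BH6: φ = -59.71139°, λ = -96.89333°
TG-83: φ = -61.58694°, λ = -92.07889°
GT2→BH6: c = 0.039558 rad, d = 252.03 km
BH6→TG-83: c = 0.052589 rad, d = 335.04 km
Total = 252.03 + 335.04 = 587.07 km

587 km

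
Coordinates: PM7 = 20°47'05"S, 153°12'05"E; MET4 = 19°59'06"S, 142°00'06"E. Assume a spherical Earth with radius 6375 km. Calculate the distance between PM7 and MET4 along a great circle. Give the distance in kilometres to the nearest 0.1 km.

1171.2 km

PM7: φ = -20.78472°, λ = +153.20139°
MET4: φ = -19.98500°, λ = +142.00167°
Δφ = 0.7997°,  Δλ = -11.1997°
a = sin²(Δφ/2) + cos φ₁ cos φ₂ sin²(Δλ/2) = 0.008415
c = 2·arcsin(√a) = 0.183724 rad = 10.5266°
d = R·c = 6375 × 0.183724 = 1171.2 km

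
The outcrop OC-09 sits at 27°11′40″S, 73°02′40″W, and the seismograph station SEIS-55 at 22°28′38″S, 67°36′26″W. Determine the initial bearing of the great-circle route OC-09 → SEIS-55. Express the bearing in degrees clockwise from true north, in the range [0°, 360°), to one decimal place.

OC-09: φ = -27.19444°, λ = -73.04444°
SEIS-55: φ = -22.47722°, λ = -67.60722°
Δλ = 5.4372°
y = sin Δλ · cos φ₂ = 0.087557
x = cos φ₁ sin φ₂ − sin φ₁ cos φ₂ cos Δλ = 0.080338
θ = atan2(y, x) = 47.4619° → 47.4619° (mod 360°)

47.5°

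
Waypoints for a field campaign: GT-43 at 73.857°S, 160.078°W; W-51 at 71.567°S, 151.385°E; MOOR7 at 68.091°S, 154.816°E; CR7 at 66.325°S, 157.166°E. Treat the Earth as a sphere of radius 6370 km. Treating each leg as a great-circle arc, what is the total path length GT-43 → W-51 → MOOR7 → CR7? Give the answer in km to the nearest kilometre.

GT-43→W-51: c = 0.247620 rad, d = 1577.34 km
W-51→MOOR7: c = 0.064061 rad, d = 408.07 km
MOOR7→CR7: c = 0.034671 rad, d = 220.86 km
Total = 1577.34 + 408.07 + 220.86 = 2206.26 km

2206 km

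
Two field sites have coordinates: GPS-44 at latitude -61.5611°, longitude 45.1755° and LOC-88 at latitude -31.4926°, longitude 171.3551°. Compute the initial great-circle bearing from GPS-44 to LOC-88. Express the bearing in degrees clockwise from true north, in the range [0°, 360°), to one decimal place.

135.1°

Δλ = 126.1796°
y = sin Δλ · cos φ₂ = 0.688280
x = cos φ₁ sin φ₂ − sin φ₁ cos φ₂ cos Δλ = -0.691398
θ = atan2(y, x) = 135.1294° → 135.1294° (mod 360°)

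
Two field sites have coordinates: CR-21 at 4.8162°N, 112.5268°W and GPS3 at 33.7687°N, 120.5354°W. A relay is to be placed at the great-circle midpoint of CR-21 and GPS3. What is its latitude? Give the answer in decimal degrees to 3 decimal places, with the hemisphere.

19.336°N

Bx = cos φ₂ cos Δλ = 0.823181,  By = cos φ₂ sin Δλ = -0.115817
φₘ = atan2(sin φ₁ + sin φ₂, √((cos φ₁ + Bx)² + By²)) = 19.33580°
λₘ = λ₁ + atan2(By, cos φ₁ + Bx) = -116.16863°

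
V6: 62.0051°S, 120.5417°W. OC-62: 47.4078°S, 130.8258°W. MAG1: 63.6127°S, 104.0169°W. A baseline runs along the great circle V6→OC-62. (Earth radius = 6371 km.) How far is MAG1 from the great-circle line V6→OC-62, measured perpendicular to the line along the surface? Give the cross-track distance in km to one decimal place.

595.9 km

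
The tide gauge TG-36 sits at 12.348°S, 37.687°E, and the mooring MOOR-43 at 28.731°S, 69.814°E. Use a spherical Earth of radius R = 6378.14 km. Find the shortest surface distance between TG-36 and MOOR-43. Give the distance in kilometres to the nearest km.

3794 km

Δφ = -16.3830°,  Δλ = 32.1270°
a = sin²(Δφ/2) + cos φ₁ cos φ₂ sin²(Δλ/2) = 0.085886
c = 2·arcsin(√a) = 0.594859 rad = 34.0829°
d = R·c = 6378.14 × 0.594859 = 3794.1 km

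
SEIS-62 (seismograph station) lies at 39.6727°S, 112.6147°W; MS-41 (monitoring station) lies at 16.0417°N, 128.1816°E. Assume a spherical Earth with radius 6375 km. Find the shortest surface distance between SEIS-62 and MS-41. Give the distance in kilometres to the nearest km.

13630 km

Δφ = 55.7144°,  Δλ = -119.2037°
a = sin²(Δφ/2) + cos φ₁ cos φ₂ sin²(Δλ/2) = 0.768670
c = 2·arcsin(√a) = 2.138077 rad = 122.5028°
d = R·c = 6375 × 2.138077 = 13630.2 km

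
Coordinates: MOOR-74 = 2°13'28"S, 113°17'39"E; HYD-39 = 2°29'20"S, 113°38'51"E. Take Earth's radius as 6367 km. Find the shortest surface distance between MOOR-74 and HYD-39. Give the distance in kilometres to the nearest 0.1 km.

MOOR-74: φ = -2.22444°, λ = +113.29417°
HYD-39: φ = -2.48889°, λ = +113.64750°
Δφ = -0.2644°,  Δλ = 0.3533°
a = sin²(Δφ/2) + cos φ₁ cos φ₂ sin²(Δλ/2) = 0.000015
c = 2·arcsin(√a) = 0.007699 rad = 0.4411°
d = R·c = 6367 × 0.007699 = 49.0 km

49.0 km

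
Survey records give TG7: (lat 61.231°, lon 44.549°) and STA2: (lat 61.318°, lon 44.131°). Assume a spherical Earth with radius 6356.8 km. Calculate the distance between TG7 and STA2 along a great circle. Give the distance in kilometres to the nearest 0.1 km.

24.3 km

Δφ = 0.0870°,  Δλ = -0.4180°
a = sin²(Δφ/2) + cos φ₁ cos φ₂ sin²(Δλ/2) = 0.000004
c = 2·arcsin(√a) = 0.003821 rad = 0.2189°
d = R·c = 6356.8 × 0.003821 = 24.3 km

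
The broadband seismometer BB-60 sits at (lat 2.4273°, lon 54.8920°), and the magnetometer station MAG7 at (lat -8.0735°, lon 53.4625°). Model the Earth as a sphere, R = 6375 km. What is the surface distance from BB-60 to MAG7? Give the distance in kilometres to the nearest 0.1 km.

Δφ = -10.5008°,  Δλ = -1.4295°
a = sin²(Δφ/2) + cos φ₁ cos φ₂ sin²(Δλ/2) = 0.008528
c = 2·arcsin(√a) = 0.184955 rad = 10.5971°
d = R·c = 6375 × 0.184955 = 1179.1 km

1179.1 km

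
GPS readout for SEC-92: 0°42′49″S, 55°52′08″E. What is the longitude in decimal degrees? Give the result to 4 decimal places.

55.8689°E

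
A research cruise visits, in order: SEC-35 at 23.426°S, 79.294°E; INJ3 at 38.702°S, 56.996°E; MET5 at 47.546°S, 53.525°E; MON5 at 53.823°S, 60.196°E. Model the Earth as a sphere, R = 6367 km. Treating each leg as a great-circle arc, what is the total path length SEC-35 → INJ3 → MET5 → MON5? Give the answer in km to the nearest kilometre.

4567 km

SEC-35→INJ3: c = 0.424800 rad, d = 2704.70 km
INJ3→MET5: c = 0.160520 rad, d = 1022.03 km
MET5→MON5: c = 0.131949 rad, d = 840.12 km
Total = 2704.70 + 1022.03 + 840.12 = 4566.85 km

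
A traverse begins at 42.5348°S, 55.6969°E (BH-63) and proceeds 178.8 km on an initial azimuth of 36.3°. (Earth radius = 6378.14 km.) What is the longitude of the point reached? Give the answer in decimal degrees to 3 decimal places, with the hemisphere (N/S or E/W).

56.961°E

δ = d/R = 178.8/6378.14 = 0.028033 rad
φ₂ = arcsin(sin φ₁ cos δ + cos φ₁ sin δ cos θ)
   = arcsin(-0.67604·0.99961 + 0.73687·0.02803·0.80593) = -41.23329°
λ₂ = λ₁ + atan2(sin θ sin δ cos φ₁, cos δ − sin φ₁ sin φ₂) = 56.96126°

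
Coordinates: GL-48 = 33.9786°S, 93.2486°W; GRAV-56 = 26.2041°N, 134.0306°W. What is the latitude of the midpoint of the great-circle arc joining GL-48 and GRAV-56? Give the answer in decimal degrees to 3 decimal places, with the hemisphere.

4.146°S

Bx = cos φ₂ cos Δλ = 0.679380,  By = cos φ₂ sin Δλ = -0.586053
φₘ = atan2(sin φ₁ + sin φ₂, √((cos φ₁ + Bx)² + By²)) = -4.14580°
λₘ = λ₁ + atan2(By, cos φ₁ + Bx) = -114.47815°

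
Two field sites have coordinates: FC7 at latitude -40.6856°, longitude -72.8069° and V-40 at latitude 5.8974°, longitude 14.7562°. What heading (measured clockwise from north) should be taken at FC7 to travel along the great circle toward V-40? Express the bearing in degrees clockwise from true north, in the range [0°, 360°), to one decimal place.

83.9°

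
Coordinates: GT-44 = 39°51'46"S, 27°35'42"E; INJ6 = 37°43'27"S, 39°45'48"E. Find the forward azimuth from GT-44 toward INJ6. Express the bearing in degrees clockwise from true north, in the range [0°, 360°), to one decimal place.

81.2°

GT-44: φ = -39.86278°, λ = +27.59500°
INJ6: φ = -37.72417°, λ = +39.76333°
Δλ = 12.1683°
y = sin Δλ · cos φ₂ = 0.166723
x = cos φ₁ sin φ₂ − sin φ₁ cos φ₂ cos Δλ = 0.025927
θ = atan2(y, x) = 81.1608° → 81.1608° (mod 360°)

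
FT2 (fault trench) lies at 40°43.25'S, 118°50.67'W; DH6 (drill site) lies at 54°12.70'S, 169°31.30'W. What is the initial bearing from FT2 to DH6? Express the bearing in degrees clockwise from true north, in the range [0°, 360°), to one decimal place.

FT2: φ = -40.72083°, λ = -118.84450°
DH6: φ = -54.21167°, λ = -169.52167°
Δλ = -50.6772°
y = sin Δλ · cos φ₂ = -0.452388
x = cos φ₁ sin φ₂ − sin φ₁ cos φ₂ cos Δλ = -0.373039
θ = atan2(y, x) = -129.5089° → 230.4911° (mod 360°)

230.5°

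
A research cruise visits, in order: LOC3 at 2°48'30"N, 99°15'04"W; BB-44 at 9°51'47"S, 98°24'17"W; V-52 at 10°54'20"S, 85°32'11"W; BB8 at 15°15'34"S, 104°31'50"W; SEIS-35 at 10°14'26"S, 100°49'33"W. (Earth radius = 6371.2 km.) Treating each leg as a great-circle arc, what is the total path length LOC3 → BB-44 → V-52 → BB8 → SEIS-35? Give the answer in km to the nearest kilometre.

LOC3: φ = +2.80833°, λ = -99.25111°
BB-44: φ = -9.86306°, λ = -98.40472°
V-52: φ = -10.90556°, λ = -85.53639°
BB8: φ = -15.25944°, λ = -104.53056°
SEIS-35: φ = -10.24056°, λ = -100.82583°
LOC3→BB-44: c = 0.221646 rad, d = 1412.15 km
BB-44→V-52: c = 0.221646 rad, d = 1412.15 km
V-52→BB8: c = 0.331565 rad, d = 2112.46 km
BB8→SEIS-35: c = 0.107923 rad, d = 687.60 km
Total = 1412.15 + 1412.15 + 2112.46 + 687.60 = 5624.36 km

5624 km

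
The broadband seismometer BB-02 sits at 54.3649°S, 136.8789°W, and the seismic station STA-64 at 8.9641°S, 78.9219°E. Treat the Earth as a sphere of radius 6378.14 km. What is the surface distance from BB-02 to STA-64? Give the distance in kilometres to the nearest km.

12232 km

Δφ = 45.4008°,  Δλ = -144.1992°
a = sin²(Δφ/2) + cos φ₁ cos φ₂ sin²(Δλ/2) = 0.670064
c = 2·arcsin(√a) = 1.917850 rad = 109.8847°
d = R·c = 6378.14 × 1.917850 = 12232.3 km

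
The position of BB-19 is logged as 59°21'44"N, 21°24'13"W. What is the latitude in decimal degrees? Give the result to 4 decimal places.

59° + 21′/60 + 44″/3600 = 59 + 0.35000 + 0.01222 = 59.3622°

59.3622°N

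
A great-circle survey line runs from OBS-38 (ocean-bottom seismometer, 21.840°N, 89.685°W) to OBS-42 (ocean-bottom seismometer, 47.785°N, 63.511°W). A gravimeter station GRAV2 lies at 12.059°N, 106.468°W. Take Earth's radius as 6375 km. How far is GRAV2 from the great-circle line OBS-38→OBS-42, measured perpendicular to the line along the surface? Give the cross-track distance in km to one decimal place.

989.7 km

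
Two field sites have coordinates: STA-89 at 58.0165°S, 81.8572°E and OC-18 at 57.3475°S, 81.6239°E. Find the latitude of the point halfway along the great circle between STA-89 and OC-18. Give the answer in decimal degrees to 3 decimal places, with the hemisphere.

Bx = cos φ₂ cos Δλ = 0.539538,  By = cos φ₂ sin Δλ = -0.002197
φₘ = atan2(sin φ₁ + sin φ₂, √((cos φ₁ + Bx)² + By²)) = -57.68205°
λₘ = λ₁ + atan2(By, cos φ₁ + Bx) = 81.73947°

57.682°S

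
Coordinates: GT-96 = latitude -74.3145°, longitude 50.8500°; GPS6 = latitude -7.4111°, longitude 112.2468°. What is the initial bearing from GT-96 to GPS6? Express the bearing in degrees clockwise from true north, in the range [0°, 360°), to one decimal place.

64.1°

Δλ = 61.3968°
y = sin Δλ · cos φ₂ = 0.870622
x = cos φ₁ sin φ₂ − sin φ₁ cos φ₂ cos Δλ = 0.422190
θ = atan2(y, x) = 64.1299° → 64.1299° (mod 360°)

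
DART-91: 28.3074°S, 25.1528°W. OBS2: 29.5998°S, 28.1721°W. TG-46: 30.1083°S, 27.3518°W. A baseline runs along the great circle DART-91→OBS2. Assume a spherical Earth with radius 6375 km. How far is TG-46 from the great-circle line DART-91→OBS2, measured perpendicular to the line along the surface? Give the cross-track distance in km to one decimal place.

85.2 km

δ₁₃ = central angle DART-91→TG-46 = 0.045935 rad  (haversine)
θ₁₃ = bearing DART-91→TG-46 = 226.293°,  θ₁₂ = bearing DART-91→OBS2 = 243.207°
dₓₜ = R·arcsin(sin δ₁₃ · sin(θ₁₃ − θ₁₂)) = 6375·arcsin(0.04592·sin(-16.915°)) = -85.172 km
|dₓₜ| = 85.172 km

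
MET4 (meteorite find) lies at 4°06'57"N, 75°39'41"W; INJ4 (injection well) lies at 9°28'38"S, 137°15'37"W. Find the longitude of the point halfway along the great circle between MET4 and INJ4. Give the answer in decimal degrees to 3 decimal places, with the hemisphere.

106.270°W

MET4: φ = +4.11583°, λ = -75.66139°
INJ4: φ = -9.47722°, λ = -137.26028°
Bx = cos φ₂ cos Δλ = 0.469149,  By = cos φ₂ sin Δλ = -0.867633
φₘ = atan2(sin φ₁ + sin φ₂, √((cos φ₁ + Bx)² + By²)) = -3.12002°
λₘ = λ₁ + atan2(By, cos φ₁ + Bx) = -106.27025°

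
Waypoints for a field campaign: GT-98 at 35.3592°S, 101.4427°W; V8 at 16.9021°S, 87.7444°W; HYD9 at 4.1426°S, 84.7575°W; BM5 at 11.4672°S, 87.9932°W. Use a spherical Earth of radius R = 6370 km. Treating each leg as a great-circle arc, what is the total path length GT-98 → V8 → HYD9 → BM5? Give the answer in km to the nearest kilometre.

4804 km

GT-98→V8: c = 0.386150 rad, d = 2459.78 km
V8→HYD9: c = 0.228491 rad, d = 1455.49 km
HYD9→BM5: c = 0.139530 rad, d = 888.81 km
Total = 2459.78 + 1455.49 + 888.81 = 4804.07 km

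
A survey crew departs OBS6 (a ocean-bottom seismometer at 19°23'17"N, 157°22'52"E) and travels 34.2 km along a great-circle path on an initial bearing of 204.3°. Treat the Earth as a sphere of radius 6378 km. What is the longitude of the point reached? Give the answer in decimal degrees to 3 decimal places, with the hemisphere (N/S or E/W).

157.247°E

OBS6: φ = +19.38806°, λ = +157.38111°
δ = d/R = 34.2/6378 = 0.005362 rad
φ₂ = arcsin(sin φ₁ cos δ + cos φ₁ sin δ cos θ)
   = arcsin(0.33196·0.99999 + 0.94329·0.00536·-0.91140) = 19.10800°
λ₂ = λ₁ + atan2(sin θ sin δ cos φ₁, cos δ − sin φ₁ sin φ₂) = 157.24731°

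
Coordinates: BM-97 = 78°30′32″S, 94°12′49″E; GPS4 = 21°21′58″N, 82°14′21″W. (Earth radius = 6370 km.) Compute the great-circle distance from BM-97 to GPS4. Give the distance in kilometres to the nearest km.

BM-97: φ = -78.50889°, λ = +94.21361°
GPS4: φ = +21.36611°, λ = -82.23917°
Δφ = 99.8750°,  Δλ = -176.4528°
a = sin²(Δφ/2) + cos φ₁ cos φ₂ sin²(Δλ/2) = 0.771096
c = 2·arcsin(√a) = 2.143840 rad = 122.8330°
d = R·c = 6370 × 2.143840 = 13656.3 km

13656 km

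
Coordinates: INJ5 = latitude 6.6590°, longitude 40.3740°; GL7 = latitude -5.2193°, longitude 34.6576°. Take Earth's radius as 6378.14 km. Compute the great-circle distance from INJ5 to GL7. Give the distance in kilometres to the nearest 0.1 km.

1466.9 km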